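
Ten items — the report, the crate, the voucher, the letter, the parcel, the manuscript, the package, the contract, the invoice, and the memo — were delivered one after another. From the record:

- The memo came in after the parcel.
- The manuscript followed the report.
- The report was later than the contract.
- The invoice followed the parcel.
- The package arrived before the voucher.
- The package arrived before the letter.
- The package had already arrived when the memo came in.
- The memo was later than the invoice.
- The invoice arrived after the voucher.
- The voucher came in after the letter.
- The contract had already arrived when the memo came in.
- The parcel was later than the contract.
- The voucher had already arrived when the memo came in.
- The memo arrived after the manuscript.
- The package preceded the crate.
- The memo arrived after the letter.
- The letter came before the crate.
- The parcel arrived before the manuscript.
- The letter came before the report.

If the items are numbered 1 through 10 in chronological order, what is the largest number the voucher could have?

8

The voucher must come before the invoice and the memo — 2 items forced after it.
Everything else can be placed before the voucher in some valid order, so the voucher can sit as late as position 10 − 2 = 8.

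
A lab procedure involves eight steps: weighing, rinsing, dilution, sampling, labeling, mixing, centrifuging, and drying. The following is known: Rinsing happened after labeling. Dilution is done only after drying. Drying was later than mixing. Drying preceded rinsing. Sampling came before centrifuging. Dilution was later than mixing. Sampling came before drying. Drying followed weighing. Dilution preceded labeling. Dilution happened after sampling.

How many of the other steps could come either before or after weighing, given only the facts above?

Forced after weighing: dilution, drying, labeling, and rinsing.
That leaves centrifuging, mixing, and sampling with no forced order relative to weighing — 3.

3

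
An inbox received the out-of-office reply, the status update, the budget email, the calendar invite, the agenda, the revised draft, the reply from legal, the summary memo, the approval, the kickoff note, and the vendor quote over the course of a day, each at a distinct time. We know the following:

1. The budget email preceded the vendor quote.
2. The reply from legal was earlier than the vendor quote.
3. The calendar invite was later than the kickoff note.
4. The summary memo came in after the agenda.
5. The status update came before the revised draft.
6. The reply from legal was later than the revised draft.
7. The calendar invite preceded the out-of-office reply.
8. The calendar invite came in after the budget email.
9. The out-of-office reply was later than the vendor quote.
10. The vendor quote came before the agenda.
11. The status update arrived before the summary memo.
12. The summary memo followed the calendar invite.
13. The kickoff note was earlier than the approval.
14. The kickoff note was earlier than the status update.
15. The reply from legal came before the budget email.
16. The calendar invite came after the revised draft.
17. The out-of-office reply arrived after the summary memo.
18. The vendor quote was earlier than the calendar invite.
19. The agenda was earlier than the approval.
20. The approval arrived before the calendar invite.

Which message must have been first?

The kickoff note has a chain of constraints placing it before every other message, so the kickoff note must be first.

the kickoff note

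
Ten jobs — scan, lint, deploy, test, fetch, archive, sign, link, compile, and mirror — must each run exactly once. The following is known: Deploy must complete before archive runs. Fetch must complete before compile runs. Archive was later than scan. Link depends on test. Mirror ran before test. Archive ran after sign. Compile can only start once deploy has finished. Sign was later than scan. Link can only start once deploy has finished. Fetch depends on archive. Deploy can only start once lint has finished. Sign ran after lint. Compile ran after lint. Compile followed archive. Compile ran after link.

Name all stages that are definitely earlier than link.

Directly stated before link: deploy and test.
Lint reaches link via lint → deploy → link.
Mirror reaches link via mirror → test → link.

deploy, lint, mirror, test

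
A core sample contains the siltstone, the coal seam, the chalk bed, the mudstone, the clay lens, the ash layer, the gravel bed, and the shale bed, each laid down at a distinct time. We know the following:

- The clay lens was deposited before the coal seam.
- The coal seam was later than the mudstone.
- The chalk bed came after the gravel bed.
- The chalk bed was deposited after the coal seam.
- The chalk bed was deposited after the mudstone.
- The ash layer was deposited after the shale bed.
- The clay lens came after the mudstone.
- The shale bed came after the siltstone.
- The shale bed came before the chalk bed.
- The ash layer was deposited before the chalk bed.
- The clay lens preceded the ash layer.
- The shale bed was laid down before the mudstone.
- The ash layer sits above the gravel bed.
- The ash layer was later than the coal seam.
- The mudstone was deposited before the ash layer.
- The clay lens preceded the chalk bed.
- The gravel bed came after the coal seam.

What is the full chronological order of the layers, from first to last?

The constraints fix every adjacent pair, so only one ordering works:
the siltstone → the shale bed → the mudstone → the clay lens → the coal seam → the gravel bed → the ash layer → the chalk bed.

the siltstone, the shale bed, the mudstone, the clay lens, the coal seam, the gravel bed, the ash layer, the chalk bed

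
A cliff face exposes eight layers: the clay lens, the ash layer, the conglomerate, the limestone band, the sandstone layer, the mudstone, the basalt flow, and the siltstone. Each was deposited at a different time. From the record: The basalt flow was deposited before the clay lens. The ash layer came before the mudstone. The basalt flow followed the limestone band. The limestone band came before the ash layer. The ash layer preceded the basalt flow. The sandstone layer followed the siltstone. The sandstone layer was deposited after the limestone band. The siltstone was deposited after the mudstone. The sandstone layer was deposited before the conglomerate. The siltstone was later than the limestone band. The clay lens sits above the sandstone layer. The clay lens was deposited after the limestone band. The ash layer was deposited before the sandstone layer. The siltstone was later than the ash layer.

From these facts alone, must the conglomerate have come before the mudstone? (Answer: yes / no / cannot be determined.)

Tracing the constraints gives the mudstone → the siltstone → the sandstone layer → the conglomerate, so the mudstone must come before the conglomerate.
That means the conglomerate cannot be before the mudstone.

no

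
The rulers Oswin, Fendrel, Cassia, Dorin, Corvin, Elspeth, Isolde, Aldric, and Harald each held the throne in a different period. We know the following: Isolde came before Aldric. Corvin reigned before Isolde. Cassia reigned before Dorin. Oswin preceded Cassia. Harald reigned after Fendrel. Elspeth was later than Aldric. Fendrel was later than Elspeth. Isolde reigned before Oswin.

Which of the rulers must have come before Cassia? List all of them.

Directly stated before Cassia: Oswin.
Corvin reaches Cassia via Corvin → Isolde → Oswin → Cassia.
Isolde reaches Cassia via Isolde → Oswin → Cassia.

Corvin, Isolde, Oswin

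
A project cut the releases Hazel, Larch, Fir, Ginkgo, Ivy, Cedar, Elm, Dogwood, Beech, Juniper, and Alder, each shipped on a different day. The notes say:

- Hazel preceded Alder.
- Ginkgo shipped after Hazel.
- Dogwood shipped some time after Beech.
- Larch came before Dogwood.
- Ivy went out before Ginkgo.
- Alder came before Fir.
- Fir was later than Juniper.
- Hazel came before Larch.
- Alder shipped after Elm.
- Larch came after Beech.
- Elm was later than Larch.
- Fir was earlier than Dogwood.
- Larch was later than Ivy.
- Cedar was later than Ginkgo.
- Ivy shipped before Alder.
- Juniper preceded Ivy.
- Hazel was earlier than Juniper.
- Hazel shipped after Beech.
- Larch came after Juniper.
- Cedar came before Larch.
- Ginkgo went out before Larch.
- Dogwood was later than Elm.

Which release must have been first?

Beech has a chain of constraints placing it before every other release, so Beech must be first.

Beech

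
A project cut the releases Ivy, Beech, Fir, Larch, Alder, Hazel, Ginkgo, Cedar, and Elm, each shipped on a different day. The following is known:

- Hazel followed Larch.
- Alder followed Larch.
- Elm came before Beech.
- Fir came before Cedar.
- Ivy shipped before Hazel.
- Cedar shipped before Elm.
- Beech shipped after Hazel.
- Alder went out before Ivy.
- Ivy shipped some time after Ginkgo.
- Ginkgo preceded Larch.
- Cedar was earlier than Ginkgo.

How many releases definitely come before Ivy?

Directly stated before Ivy: Alder and Ginkgo.
Cedar reaches Ivy via Cedar → Ginkgo → Ivy.
Fir reaches Ivy via Fir → Cedar → Ginkgo → Ivy.
Larch reaches Ivy via Larch → Alder → Ivy.
No chain forces Hazel (or any of the others) ahead of Ivy.
That's Alder, Cedar, Fir, Ginkgo, and Larch — 5 in all.

5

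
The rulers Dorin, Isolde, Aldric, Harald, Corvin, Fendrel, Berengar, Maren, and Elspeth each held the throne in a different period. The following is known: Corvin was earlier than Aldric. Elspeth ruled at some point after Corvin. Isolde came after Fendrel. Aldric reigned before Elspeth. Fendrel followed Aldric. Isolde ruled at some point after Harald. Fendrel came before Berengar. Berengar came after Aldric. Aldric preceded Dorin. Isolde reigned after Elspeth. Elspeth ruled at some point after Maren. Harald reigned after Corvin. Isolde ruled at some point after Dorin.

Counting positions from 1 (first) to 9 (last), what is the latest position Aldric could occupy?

Aldric must come before Berengar, Dorin, Elspeth, Fendrel, and Isolde — 5 rulers forced after them.
Everything else can be placed before Aldric in some valid order, so Aldric can sit as late as position 9 − 5 = 4.

4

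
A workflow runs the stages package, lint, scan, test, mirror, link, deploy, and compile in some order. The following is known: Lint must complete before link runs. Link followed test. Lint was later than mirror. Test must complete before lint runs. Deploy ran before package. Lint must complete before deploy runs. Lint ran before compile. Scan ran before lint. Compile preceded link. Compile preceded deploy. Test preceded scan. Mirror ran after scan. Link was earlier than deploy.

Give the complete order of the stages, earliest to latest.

test, scan, mirror, lint, compile, link, deploy, package

The constraints fix every adjacent pair, so only one ordering works:
test → scan → mirror → lint → compile → link → deploy → package.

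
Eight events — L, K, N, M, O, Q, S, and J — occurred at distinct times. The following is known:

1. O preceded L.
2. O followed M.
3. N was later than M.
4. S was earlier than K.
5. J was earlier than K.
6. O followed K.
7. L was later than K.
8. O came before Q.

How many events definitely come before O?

4

Directly stated before O: K and M.
J reaches O via J → K → O.
S reaches O via S → K → O.
No chain forces L (or any of the others) ahead of O.
That's J, K, M, and S — 4 in all.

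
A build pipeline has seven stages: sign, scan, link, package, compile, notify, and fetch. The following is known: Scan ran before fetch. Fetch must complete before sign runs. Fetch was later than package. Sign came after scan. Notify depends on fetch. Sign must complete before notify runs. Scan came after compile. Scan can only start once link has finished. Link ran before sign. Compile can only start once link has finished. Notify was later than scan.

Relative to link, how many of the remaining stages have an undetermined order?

Forced after link: compile, fetch, notify, scan, and sign.
That leaves package with no forced order relative to link — 1.

1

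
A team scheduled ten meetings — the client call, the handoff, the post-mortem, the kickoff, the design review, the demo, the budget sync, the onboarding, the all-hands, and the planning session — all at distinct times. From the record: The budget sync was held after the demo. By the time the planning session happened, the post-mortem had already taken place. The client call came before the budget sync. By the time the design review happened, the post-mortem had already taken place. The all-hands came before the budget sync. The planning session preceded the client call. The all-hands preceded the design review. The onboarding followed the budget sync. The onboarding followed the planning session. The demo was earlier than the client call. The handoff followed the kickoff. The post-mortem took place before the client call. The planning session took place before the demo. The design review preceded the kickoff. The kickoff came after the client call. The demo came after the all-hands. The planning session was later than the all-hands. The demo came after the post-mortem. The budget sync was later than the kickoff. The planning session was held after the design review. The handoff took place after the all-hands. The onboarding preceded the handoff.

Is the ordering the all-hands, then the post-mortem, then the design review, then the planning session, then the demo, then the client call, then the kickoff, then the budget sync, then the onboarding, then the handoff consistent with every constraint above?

Check each stated constraint against the proposed order — e.g. the all-hands is ahead of the budget sync; the all-hands is ahead of the handoff. Every pair is in the required order; nothing is violated.

yes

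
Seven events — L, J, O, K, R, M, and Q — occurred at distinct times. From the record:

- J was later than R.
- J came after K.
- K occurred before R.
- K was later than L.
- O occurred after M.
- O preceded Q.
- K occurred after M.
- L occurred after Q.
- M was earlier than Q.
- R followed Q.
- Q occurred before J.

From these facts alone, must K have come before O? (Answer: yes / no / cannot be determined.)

Tracing the constraints gives O → Q → L → K, so O must come before K.
That means K cannot be before O.

no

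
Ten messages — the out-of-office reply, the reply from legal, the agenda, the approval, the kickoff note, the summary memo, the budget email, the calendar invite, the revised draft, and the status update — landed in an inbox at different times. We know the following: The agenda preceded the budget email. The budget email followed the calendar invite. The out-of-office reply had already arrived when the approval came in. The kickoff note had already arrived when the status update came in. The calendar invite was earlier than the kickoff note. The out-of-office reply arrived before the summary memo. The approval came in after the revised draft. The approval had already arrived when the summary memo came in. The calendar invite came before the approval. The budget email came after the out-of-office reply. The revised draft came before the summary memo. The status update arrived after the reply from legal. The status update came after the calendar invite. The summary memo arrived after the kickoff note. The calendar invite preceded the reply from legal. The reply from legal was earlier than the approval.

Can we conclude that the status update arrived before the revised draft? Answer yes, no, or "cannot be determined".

cannot be determined

No chain of stated constraints runs from the status update to the revised draft, and none runs from the revised draft to the status update either.
So the relative order of the status update and the revised draft is not fixed by the given facts.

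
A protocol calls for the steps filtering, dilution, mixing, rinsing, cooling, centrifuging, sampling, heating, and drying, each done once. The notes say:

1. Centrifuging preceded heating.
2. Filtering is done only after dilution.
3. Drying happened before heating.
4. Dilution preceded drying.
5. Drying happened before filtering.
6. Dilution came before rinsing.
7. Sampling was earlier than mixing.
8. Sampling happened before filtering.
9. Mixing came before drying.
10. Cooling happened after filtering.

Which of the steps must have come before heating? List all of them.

centrifuging, dilution, drying, mixing, sampling

Directly stated before heating: centrifuging and drying.
Dilution reaches heating via dilution → drying → heating.
Mixing reaches heating via mixing → drying → heating.
Sampling reaches heating via sampling → mixing → drying → heating.
No chain forces cooling (or any of the others) ahead of heating.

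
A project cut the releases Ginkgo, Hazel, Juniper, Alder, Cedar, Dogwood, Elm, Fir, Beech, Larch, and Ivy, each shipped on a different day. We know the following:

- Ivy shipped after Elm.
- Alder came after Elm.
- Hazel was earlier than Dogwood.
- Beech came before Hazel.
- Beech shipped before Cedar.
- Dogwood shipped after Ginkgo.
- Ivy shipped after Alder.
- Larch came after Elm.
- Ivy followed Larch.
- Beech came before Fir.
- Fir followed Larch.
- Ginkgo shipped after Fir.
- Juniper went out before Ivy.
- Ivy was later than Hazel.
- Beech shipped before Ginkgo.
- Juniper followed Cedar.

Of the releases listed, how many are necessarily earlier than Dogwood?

Directly stated before Dogwood: Ginkgo and Hazel.
Beech reaches Dogwood via Beech → Hazel → Dogwood.
Elm reaches Dogwood via Elm → Larch → Fir → Ginkgo → Dogwood.
Fir reaches Dogwood via Fir → Ginkgo → Dogwood.
Likewise Larch reaches Dogwood by chaining the stated constraints.
No chain forces Alder (or any of the others) ahead of Dogwood.
That's Beech, Elm, Fir, Ginkgo, Hazel, and Larch — 6 in all.

6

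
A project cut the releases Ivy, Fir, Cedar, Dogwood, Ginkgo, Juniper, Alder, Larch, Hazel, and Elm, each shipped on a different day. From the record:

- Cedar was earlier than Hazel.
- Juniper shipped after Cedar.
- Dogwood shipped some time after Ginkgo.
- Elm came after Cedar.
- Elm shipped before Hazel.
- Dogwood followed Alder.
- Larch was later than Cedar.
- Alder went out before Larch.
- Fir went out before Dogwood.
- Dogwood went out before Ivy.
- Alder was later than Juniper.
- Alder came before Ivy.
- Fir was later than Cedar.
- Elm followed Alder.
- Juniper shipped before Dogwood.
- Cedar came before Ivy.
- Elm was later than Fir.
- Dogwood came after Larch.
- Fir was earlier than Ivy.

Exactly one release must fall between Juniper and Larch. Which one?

Alder

Tracing the constraints gives Juniper → Alder → Larch, so Alder sits after Juniper and before Larch.
No other release is forced both after Juniper and before Larch.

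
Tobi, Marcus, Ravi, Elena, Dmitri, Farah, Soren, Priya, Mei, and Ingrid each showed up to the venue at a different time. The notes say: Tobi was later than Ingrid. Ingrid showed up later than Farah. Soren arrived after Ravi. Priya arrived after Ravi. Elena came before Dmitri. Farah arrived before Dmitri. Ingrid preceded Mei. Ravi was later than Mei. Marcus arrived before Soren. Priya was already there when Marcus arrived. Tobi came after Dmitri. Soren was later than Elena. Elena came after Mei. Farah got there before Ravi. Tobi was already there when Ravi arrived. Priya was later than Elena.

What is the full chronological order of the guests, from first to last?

The constraints fix every adjacent pair, so only one ordering works:
Farah → Ingrid → Mei → Elena → Dmitri → Tobi → Ravi → Priya → Marcus → Soren.

Farah, Ingrid, Mei, Elena, Dmitri, Tobi, Ravi, Priya, Marcus, Soren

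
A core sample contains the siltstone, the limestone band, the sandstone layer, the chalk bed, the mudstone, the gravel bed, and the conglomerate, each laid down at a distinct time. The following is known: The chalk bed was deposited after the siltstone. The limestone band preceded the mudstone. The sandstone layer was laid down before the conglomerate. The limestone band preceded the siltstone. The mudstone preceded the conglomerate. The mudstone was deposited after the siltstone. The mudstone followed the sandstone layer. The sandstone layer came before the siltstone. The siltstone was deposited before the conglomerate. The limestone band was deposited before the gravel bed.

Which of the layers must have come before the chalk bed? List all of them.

Directly stated before the chalk bed: the siltstone.
The limestone band reaches the chalk bed via the limestone band → the siltstone → the chalk bed.
The sandstone layer reaches the chalk bed via the sandstone layer → the siltstone → the chalk bed.
No chain forces the gravel bed (or any of the others) ahead of the chalk bed.

the limestone band, the sandstone layer, the siltstone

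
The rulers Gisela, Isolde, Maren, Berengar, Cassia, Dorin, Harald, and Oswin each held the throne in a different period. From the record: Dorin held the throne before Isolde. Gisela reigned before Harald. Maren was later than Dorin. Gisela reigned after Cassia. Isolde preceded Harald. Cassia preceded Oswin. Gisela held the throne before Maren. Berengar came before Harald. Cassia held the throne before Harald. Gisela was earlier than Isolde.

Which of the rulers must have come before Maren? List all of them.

Cassia, Dorin, Gisela

Directly stated before Maren: Dorin and Gisela.
Cassia reaches Maren via Cassia → Gisela → Maren.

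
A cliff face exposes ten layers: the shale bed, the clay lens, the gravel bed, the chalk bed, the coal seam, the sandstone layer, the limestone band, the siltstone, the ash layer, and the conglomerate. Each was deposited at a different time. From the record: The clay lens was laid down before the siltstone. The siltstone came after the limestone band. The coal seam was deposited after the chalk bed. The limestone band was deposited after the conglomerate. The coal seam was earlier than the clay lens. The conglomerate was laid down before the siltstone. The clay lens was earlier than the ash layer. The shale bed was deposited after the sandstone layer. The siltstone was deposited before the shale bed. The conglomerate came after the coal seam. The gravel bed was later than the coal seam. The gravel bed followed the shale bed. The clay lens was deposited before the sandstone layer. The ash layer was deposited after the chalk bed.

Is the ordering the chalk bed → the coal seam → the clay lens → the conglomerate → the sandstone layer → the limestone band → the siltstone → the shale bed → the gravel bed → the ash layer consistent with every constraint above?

yes

Check each stated constraint against the proposed order — e.g. the clay lens is ahead of the ash layer; the chalk bed is ahead of the ash layer. Every pair is in the required order; nothing is violated.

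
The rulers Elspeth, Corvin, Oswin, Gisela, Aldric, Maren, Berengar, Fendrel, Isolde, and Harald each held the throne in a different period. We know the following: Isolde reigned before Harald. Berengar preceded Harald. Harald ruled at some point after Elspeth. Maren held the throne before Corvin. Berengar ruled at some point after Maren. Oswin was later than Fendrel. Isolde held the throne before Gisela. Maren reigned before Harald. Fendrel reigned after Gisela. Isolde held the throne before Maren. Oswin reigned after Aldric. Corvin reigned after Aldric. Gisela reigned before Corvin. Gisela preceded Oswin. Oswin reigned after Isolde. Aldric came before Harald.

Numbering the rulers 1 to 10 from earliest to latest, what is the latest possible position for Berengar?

Berengar must come before Harald — 1 ruler forced after them.
Everything else can be placed before Berengar in some valid order, so Berengar can sit as late as position 10 − 1 = 9.

9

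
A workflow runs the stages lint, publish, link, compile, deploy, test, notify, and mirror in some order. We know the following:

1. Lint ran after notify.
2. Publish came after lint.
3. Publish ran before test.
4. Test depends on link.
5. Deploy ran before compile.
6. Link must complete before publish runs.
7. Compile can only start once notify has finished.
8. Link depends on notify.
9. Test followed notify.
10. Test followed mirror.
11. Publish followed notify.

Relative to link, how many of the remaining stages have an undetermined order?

4

Forced before link: notify; forced after link: publish and test.
That leaves compile, deploy, lint, and mirror with no forced order relative to link — 4.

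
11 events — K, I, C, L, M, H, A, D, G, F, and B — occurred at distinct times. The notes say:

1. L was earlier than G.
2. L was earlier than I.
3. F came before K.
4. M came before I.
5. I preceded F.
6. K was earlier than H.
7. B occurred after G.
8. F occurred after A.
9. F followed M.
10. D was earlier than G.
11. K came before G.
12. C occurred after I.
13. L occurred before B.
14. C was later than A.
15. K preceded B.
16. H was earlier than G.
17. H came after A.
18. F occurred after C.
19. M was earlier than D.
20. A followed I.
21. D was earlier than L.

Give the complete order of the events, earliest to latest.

The constraints fix every adjacent pair, so only one ordering works:
M → D → L → I → A → C → F → K → H → G → B.

M, D, L, I, A, C, F, K, H, G, B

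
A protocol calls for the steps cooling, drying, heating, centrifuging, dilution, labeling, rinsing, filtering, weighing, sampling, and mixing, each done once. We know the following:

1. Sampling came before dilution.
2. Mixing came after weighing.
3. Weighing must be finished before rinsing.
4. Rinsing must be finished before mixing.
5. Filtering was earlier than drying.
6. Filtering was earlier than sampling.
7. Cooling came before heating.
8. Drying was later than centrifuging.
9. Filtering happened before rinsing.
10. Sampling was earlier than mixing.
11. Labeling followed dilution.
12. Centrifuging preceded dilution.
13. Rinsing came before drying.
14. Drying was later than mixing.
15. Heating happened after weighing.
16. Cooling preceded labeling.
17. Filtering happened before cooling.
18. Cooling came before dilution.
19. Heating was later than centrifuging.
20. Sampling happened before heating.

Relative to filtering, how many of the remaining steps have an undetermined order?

Forced after filtering: cooling, dilution, drying, heating, labeling, mixing, rinsing, and sampling.
That leaves centrifuging and weighing with no forced order relative to filtering — 2.

2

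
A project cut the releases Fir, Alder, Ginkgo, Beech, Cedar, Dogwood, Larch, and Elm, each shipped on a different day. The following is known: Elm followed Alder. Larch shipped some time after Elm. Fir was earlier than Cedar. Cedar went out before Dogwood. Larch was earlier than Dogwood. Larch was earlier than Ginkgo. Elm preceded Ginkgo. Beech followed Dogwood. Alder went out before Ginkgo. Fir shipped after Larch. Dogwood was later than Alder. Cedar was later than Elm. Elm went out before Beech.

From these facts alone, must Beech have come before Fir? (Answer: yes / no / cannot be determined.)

no

Tracing the constraints gives Fir → Cedar → Dogwood → Beech, so Fir must come before Beech.
That means Beech cannot be before Fir.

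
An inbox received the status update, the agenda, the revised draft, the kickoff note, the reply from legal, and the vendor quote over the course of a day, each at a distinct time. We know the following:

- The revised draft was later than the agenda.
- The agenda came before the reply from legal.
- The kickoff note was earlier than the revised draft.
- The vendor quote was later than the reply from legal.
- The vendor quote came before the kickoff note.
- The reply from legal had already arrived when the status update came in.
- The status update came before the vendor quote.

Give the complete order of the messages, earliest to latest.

The constraints fix every adjacent pair, so only one ordering works:
the agenda → the reply from legal → the status update → the vendor quote → the kickoff note → the revised draft.

the agenda, the reply from legal, the status update, the vendor quote, the kickoff note, the revised draft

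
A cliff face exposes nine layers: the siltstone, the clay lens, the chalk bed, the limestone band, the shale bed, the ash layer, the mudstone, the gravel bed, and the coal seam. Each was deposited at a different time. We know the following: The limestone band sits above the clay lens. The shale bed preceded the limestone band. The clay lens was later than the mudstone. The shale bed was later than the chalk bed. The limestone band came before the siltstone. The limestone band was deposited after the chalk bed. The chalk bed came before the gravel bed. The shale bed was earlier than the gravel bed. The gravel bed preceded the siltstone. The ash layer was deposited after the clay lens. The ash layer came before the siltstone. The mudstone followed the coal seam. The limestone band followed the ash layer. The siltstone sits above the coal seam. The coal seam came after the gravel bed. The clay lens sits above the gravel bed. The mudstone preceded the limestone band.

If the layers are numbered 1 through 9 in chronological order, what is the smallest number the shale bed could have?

2

The chalk bed must come before the shale bed — 1 forced predecessor.
Nothing else is forced ahead of the shale bed, so its earliest slot is position 1 + 1 = 2.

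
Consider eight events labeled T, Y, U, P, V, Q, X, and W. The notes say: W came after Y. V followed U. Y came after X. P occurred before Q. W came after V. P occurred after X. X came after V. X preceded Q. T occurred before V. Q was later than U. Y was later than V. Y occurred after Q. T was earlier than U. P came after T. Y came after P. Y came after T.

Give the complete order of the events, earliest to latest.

The constraints fix every adjacent pair, so only one ordering works:
T → U → V → X → P → Q → Y → W.

T, U, V, X, P, Q, Y, W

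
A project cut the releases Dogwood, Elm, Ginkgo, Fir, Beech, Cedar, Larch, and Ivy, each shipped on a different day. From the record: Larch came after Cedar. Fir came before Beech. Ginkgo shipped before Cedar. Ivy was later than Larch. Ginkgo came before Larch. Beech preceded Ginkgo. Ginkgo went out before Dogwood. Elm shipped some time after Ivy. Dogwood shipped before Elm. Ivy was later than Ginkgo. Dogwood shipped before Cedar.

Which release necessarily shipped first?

Fir

Fir has a chain of constraints placing it before every other release, so Fir must be first.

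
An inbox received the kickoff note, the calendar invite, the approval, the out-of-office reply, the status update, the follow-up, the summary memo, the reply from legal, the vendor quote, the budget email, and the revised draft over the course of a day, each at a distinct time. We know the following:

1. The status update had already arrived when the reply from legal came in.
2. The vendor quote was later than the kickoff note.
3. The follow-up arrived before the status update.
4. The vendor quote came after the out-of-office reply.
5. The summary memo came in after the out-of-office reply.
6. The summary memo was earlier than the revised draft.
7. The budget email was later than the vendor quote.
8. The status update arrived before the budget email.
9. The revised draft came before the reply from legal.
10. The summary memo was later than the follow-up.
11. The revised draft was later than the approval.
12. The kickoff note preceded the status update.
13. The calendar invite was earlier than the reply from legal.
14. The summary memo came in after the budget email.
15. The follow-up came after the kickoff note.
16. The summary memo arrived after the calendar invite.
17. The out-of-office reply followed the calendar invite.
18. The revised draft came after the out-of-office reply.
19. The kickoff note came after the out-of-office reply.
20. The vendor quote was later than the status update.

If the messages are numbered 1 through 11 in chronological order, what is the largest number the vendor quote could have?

7

The vendor quote must come before the budget email, the reply from legal, the revised draft, and the summary memo — 4 messages forced after it.
Everything else can be placed before the vendor quote in some valid order, so the vendor quote can sit as late as position 11 − 4 = 7.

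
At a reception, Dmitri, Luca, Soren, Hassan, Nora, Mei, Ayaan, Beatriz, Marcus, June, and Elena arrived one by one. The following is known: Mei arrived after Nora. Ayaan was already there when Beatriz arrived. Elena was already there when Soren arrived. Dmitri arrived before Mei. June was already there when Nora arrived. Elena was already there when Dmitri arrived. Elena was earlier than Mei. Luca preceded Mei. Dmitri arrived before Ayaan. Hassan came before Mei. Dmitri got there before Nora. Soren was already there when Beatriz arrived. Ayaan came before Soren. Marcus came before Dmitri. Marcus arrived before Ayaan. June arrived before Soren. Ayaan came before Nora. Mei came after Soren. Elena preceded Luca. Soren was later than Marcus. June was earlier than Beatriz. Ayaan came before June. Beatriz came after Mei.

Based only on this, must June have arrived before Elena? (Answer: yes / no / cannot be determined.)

no

Tracing the constraints gives Elena → Dmitri → Ayaan → June, so Elena must come before June.
That means June cannot be before Elena.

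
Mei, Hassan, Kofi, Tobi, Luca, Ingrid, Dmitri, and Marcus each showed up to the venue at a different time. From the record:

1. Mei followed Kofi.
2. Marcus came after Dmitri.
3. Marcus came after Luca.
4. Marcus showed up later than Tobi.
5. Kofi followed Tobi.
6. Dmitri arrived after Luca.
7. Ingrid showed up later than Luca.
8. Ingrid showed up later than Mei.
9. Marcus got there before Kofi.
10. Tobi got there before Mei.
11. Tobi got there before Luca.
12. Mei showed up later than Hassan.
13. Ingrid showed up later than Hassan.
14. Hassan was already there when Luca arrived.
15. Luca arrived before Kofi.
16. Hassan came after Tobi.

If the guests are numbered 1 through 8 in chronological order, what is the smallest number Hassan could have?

2

Tobi must come before Hassan — 1 forced predecessor.
Nothing else is forced ahead of Hassan, so their earliest slot is position 1 + 1 = 2.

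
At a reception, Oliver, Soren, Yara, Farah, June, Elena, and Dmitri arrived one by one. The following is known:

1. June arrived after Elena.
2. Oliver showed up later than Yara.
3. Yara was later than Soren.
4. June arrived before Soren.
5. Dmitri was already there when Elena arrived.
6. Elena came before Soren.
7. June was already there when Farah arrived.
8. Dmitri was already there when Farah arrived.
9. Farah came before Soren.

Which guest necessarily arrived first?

Dmitri

Dmitri has a chain of constraints placing them before every other guest, so Dmitri must be first.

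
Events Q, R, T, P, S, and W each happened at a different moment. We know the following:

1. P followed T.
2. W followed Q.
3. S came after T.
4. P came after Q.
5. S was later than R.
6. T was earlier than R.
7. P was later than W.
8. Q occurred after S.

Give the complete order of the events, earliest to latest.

T, R, S, Q, W, P

The constraints fix every adjacent pair, so only one ordering works:
T → R → S → Q → W → P.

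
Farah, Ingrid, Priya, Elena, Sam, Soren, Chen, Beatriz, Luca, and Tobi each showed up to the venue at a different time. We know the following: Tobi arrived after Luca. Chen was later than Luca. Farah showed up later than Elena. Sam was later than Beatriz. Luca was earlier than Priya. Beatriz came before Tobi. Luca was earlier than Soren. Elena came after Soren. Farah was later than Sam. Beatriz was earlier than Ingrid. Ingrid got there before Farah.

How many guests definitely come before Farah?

Directly stated before Farah: Elena, Ingrid, and Sam.
Beatriz reaches Farah via Beatriz → Sam → Farah.
Luca reaches Farah via Luca → Soren → Elena → Farah.
Soren reaches Farah via Soren → Elena → Farah.
That's Beatriz, Elena, Ingrid, Luca, Sam, and Soren — 6 in all.

6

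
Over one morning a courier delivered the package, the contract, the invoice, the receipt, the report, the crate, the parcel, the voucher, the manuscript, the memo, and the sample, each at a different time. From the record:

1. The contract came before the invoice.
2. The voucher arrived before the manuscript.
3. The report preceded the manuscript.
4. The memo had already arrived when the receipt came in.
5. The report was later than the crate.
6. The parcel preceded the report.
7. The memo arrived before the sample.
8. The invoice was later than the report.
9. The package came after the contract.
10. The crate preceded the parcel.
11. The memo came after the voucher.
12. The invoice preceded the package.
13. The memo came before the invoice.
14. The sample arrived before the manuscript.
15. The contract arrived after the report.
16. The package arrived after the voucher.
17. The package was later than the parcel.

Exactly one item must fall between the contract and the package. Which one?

the invoice

Tracing the constraints gives the contract → the invoice → the package, so the invoice sits after the contract and before the package.
No other item is forced both after the contract and before the package.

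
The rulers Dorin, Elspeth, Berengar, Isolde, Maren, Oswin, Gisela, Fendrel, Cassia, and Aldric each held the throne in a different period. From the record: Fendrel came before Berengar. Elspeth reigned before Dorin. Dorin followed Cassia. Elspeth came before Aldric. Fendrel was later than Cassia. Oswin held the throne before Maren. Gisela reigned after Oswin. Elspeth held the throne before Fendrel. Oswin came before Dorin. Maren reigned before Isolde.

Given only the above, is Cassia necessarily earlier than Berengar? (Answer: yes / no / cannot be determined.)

yes

Chain the constraints: Cassia → Fendrel → Berengar. Each link is directly stated, so Cassia comes before Berengar.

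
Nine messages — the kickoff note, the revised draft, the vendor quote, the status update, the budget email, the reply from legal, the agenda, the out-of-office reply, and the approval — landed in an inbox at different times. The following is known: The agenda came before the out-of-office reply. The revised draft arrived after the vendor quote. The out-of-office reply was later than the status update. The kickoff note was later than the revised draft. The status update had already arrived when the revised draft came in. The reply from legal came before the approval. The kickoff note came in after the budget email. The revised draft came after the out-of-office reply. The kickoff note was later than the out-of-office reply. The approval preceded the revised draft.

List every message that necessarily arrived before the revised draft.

Directly stated before the revised draft: the approval, the out-of-office reply, the status update, and the vendor quote.
The agenda reaches the revised draft via the agenda → the out-of-office reply → the revised draft.
The reply from legal reaches the revised draft via the reply from legal → the approval → the revised draft.
No chain forces the budget email (or any of the others) ahead of the revised draft.

the agenda, the approval, the out-of-office reply, the reply from legal, the status update, the vendor quote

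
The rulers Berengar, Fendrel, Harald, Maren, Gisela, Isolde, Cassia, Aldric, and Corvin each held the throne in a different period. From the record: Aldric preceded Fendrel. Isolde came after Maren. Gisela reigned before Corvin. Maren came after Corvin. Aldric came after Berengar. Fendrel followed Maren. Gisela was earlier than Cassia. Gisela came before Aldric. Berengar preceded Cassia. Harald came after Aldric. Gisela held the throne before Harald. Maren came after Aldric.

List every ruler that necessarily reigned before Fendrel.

Aldric, Berengar, Corvin, Gisela, Maren

Directly stated before Fendrel: Aldric and Maren.
Berengar reaches Fendrel via Berengar → Aldric → Fendrel.
Corvin reaches Fendrel via Corvin → Maren → Fendrel.
Gisela reaches Fendrel via Gisela → Aldric → Fendrel.
No chain forces Harald (or any of the others) ahead of Fendrel.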